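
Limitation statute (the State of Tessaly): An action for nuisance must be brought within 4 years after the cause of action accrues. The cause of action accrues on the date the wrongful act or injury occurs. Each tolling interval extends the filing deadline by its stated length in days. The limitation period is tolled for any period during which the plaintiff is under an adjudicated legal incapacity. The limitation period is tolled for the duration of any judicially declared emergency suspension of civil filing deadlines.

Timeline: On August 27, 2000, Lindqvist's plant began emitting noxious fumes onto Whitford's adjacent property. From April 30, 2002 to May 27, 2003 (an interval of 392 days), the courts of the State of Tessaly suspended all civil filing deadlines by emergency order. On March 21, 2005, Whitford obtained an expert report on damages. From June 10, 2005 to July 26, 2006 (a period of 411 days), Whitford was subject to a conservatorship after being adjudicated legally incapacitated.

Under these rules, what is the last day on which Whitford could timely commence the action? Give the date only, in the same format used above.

November 8, 2006

The claim accrued on August 27, 2000, when the wrongful act occurred.
4 years from August 27, 2000 is August 27, 2004.
The period was tolled for 392 days by the emergency suspension of filing deadlines (April 30, 2002 to May 27, 2003), pushing the deadline to September 23, 2005.
The plaintiff's legal incapacity from June 10, 2005 to July 26, 2006 tolled the period for 411 days, extending the deadline to November 8, 2006.
None of the other events listed affects the running of the period under the stated rules.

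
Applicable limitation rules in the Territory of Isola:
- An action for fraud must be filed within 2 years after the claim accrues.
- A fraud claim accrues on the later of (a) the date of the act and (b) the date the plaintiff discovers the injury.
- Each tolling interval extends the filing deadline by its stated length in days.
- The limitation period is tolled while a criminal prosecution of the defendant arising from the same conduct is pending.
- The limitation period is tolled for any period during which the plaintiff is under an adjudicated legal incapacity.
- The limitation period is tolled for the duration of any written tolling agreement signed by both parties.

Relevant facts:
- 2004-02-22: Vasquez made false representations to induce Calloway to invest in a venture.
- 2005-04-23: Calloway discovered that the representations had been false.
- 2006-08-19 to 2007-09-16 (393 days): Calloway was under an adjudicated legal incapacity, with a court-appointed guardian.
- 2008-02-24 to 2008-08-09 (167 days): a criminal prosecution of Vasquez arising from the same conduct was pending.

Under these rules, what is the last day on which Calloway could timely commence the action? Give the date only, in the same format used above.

The claim accrued on 2005-04-23 — the later of the 2004-02-22 act and the 2005-04-23 discovery.
The untolled deadline — 2 years after 2005-04-23 — is 2007-04-23.
The period was tolled for 393 days by the plaintiff's legal incapacity (2006-08-19 to 2007-09-16), pushing the deadline to 2008-05-20.
Because the pending criminal prosecution ran from 2008-02-24 to 2008-08-09, the deadline is extended by 167 days to 2008-11-03.

2008-11-03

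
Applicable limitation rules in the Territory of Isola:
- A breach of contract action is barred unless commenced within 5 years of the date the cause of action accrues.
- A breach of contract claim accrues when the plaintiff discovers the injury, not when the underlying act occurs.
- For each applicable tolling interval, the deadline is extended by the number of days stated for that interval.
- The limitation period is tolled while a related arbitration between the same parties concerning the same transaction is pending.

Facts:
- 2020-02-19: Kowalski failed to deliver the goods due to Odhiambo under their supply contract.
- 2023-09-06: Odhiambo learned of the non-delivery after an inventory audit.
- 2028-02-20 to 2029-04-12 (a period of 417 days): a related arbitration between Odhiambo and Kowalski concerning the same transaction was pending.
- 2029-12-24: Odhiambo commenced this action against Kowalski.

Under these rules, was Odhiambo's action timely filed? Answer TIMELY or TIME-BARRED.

TIME-BARRED

Accrual is tied to discovery, so the period began on 2023-09-06 rather than on 2020-02-19 when the act occurred.
Adding the 5 years base period to 2023-09-06 gives a deadline of 2028-09-06, before any tolling.
The pending related arbitration from 2028-02-20 to 2029-04-12 tolled the period for 417 days, extending the deadline to 2029-10-28.
The 2029-12-24 filing falls after the 2029-10-28 deadline; the claim is time-barred.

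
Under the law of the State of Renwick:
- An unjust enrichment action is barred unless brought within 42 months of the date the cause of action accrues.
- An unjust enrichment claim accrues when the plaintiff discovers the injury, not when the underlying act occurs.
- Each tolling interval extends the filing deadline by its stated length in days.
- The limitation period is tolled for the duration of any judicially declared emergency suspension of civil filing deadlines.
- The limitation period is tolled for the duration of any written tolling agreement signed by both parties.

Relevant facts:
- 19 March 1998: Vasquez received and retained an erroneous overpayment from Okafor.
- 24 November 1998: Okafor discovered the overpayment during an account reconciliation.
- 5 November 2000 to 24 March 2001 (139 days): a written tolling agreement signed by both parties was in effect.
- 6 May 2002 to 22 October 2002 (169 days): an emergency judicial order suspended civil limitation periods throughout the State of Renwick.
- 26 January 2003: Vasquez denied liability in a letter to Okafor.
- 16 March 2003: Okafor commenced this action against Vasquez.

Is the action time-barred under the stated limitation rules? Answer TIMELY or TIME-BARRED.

Under the discovery rule, the claim accrued on 24 November 1998, when Okafor discovered the injury — not on the 19 March 1998 date of the underlying act.
The untolled deadline — 42 months after 24 November 1998 — is 24 May 2002.
Because the written tolling agreement ran from 5 November 2000 to 24 March 2001, the deadline is extended by 139 days to 10 October 2002.
The period was tolled for 169 days by the emergency suspension of filing deadlines (6 May 2002 to 22 October 2002), pushing the deadline to 28 March 2003.
Nothing else in the chronology tolls or restarts the period.
The 16 March 2003 filing precedes the 28 March 2003 deadline; the claim is timely.

TIMELY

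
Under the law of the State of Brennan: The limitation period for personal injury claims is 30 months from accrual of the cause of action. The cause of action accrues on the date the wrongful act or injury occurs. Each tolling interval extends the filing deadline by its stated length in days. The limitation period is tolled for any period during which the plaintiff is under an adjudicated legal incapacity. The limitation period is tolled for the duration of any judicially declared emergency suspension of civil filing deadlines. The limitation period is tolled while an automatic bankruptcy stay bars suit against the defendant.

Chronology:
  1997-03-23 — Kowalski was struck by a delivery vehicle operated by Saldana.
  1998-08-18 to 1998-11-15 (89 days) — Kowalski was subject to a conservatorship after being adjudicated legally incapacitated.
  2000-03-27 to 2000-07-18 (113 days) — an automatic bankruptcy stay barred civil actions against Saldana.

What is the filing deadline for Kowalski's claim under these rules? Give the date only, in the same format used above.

The cause of action accrued on 1997-03-23, the date of the act.
Adding the 30 months base period to 1997-03-23 gives a deadline of 1999-09-23, before any tolling.
The plaintiff's legal incapacity from 1998-08-18 to 1998-11-15 tolled the period for 89 days, extending the deadline to 1999-12-21.
The automatic bankruptcy stay from 2000-03-27 to 2000-07-18 began after the period had already run on 1999-12-21, so it has no tolling effect.

1999-12-21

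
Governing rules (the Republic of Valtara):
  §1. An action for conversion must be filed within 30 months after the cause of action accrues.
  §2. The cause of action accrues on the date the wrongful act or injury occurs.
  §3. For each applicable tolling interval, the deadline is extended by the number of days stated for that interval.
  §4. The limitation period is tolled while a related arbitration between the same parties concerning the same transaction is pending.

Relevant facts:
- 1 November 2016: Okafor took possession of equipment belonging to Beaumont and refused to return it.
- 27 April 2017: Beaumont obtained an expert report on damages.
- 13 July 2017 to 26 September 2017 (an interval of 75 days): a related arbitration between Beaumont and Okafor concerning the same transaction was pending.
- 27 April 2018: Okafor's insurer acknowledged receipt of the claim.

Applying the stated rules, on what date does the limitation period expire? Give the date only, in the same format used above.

The claim accrued on 1 November 2016, when the wrongful act occurred.
Adding the 30 months base period to 1 November 2016 gives a deadline of 1 May 2019, before any tolling.
The pending related arbitration from 13 July 2017 to 26 September 2017 tolled the period for 75 days, extending the deadline to 15 July 2019.
None of the other events listed affects the running of the period under the stated rules.

15 July 2019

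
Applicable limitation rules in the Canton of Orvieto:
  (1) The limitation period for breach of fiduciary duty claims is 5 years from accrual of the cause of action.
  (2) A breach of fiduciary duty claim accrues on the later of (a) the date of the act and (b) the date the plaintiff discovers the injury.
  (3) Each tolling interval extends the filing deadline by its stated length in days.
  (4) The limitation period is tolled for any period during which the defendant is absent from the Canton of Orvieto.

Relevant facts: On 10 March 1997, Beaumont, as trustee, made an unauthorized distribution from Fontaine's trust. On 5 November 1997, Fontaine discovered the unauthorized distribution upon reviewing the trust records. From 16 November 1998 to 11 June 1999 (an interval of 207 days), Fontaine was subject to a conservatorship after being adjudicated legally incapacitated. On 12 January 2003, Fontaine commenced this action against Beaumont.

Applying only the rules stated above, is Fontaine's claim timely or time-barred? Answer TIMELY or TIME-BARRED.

TIME-BARRED

Because discovery on 5 November 1997 post-dates the 10 March 1997 act, accrual under the later-of rule falls on 5 November 1997.
The untolled deadline — 5 years after 5 November 1997 — is 5 November 2002.
Although the plaintiff's incapacity ran from 16 November 1998 to 11 June 1999, the stated rules do not make that a tolling event, so it is disregarded.
Filing on 12 January 2003 missed the 5 November 2002 deadline — the action is time-barred.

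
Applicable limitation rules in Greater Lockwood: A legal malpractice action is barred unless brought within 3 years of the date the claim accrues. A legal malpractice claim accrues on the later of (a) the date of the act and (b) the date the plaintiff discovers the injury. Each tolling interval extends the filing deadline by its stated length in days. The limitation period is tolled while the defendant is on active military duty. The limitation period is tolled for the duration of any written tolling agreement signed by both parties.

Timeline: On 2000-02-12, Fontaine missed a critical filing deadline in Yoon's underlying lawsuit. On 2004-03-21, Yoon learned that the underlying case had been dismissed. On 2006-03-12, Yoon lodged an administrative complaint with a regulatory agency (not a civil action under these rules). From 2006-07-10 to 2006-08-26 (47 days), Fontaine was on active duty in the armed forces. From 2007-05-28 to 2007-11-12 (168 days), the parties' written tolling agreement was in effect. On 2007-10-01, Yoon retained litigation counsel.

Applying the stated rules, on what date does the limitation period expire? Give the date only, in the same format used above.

2007-05-07

Taking the later of the act (2000-02-12) and discovery (2004-03-21), the claim accrued on 2004-03-21.
3 years from 2004-03-21 is 2007-03-21.
The defendant's active military service from 2006-07-10 to 2006-08-26 tolled the period for 47 days, extending the deadline to 2007-05-07.
The written tolling agreement starting 2007-05-28 came too late — the period had run on 2007-05-07 — and so does not extend the deadline.
The other events in the timeline have no effect on the limitation period under the stated rules.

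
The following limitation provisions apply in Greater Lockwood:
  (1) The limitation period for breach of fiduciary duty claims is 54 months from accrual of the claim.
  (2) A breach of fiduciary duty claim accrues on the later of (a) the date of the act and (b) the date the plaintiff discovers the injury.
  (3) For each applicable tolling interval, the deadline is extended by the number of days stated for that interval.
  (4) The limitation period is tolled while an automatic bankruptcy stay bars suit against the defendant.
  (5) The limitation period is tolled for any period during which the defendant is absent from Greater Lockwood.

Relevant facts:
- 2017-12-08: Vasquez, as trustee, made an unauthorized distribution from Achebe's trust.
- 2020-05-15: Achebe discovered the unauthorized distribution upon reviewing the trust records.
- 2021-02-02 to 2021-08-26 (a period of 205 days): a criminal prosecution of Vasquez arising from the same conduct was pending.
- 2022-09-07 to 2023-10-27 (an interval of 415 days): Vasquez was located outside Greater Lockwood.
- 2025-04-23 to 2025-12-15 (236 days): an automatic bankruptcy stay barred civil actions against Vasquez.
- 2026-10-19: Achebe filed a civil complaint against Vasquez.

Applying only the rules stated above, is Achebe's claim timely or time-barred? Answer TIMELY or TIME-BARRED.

TIME-BARRED

Because discovery on 2020-05-15 post-dates the 2017-12-08 act, accrual under the later-of rule falls on 2020-05-15.
The untolled deadline — 54 months after 2020-05-15 — is 2024-11-15.
The defendant's absence from the jurisdiction from 2022-09-07 to 2023-10-27 tolled the period for 415 days, extending the deadline to 2026-01-04.
The period was tolled for 236 days by the automatic bankruptcy stay (2025-04-23 to 2025-12-15), pushing the deadline to 2026-08-28.
No stated provision tolls the period for a criminal prosecution, so the interval from 2021-02-02 to 2021-08-26 has no effect on the deadline.
The 2026-10-19 filing falls after the 2026-08-28 deadline; the claim is time-barred.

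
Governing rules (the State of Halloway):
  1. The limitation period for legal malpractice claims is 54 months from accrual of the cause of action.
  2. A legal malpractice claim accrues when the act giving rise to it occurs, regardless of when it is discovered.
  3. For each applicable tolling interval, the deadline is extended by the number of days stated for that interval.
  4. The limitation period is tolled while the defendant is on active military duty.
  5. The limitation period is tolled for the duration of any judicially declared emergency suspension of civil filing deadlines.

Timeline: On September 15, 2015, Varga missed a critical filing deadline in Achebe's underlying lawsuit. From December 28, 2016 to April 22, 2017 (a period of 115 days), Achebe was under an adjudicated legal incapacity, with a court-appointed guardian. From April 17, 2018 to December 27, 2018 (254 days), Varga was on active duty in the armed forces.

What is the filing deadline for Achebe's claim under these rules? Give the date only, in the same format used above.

November 24, 2020

The cause of action accrued on September 15, 2015, the date of the act.
54 months from September 15, 2015 is March 15, 2020.
Because the defendant's active military service ran from April 17, 2018 to December 27, 2018, the deadline is extended by 254 days to November 24, 2020.
Although the plaintiff's incapacity ran from December 28, 2016 to April 22, 2017, the stated rules do not make that a tolling event, so it is disregarded.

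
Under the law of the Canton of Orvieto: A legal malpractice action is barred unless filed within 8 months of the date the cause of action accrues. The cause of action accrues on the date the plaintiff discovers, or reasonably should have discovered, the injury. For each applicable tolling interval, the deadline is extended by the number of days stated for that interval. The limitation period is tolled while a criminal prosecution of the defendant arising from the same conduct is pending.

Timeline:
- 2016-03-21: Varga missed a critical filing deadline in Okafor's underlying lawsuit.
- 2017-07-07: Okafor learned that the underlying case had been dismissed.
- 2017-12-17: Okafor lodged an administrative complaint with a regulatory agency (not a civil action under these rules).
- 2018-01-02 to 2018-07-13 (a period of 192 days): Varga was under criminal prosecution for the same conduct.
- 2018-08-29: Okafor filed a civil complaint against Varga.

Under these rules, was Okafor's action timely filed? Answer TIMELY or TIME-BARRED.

TIMELY

Accrual is tied to discovery, so the period began on 2017-07-07 rather than on 2016-03-21 when the act occurred.
Adding the 8 months base period to 2017-07-07 gives a deadline of 2018-03-07, before any tolling.
The pending criminal prosecution from 2018-01-02 to 2018-07-13 tolled the period for 192 days, extending the deadline to 2018-09-15.
Nothing else in the chronology tolls or restarts the period.
Okafor filed on 2018-08-29, before the 2018-09-15 deadline, so the action is timely.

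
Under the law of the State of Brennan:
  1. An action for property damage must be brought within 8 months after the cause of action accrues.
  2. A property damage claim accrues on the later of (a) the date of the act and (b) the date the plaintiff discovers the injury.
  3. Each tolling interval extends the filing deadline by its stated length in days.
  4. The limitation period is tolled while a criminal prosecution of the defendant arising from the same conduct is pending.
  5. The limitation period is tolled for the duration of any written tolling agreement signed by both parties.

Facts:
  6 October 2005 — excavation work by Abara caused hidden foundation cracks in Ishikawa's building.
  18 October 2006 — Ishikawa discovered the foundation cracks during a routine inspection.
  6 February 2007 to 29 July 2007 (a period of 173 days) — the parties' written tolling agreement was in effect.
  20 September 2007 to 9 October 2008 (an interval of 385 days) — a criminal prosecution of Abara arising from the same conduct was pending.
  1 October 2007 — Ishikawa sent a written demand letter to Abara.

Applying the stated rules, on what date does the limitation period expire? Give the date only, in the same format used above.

Because discovery on 18 October 2006 post-dates the 6 October 2005 act, accrual under the later-of rule falls on 18 October 2006.
The untolled deadline — 8 months after 18 October 2006 — is 18 June 2007.
Because the written tolling agreement ran from 6 February 2007 to 29 July 2007, the deadline is extended by 173 days to 8 December 2007.
The pending criminal prosecution from 20 September 2007 to 9 October 2008 tolled the period for 385 days, extending the deadline to 27 December 2008.
Nothing else in the chronology tolls or restarts the period.

27 December 2008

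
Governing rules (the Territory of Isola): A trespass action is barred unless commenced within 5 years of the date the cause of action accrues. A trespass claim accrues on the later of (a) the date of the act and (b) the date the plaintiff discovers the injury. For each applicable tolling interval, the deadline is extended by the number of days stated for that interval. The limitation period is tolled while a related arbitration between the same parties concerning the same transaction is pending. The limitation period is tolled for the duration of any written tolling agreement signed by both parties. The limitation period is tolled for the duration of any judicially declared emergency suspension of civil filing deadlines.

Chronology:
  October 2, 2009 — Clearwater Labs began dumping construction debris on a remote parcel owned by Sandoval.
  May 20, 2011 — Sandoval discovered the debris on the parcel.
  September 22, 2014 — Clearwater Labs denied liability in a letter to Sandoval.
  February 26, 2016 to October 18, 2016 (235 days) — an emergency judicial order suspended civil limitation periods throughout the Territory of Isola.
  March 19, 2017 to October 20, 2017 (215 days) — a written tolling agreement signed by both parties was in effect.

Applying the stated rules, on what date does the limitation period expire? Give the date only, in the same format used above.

January 10, 2017

Because discovery on May 20, 2011 post-dates the October 2, 2009 act, accrual under the later-of rule falls on May 20, 2011.
The untolled deadline — 5 years after May 20, 2011 — is May 20, 2016.
Because the emergency suspension of filing deadlines ran from February 26, 2016 to October 18, 2016, the deadline is extended by 235 days to January 10, 2017.
By the time the written tolling agreement began on March 19, 2017, the limitation period had already expired on January 10, 2017; that interval cannot revive it.
Nothing else in the chronology tolls or restarts the period.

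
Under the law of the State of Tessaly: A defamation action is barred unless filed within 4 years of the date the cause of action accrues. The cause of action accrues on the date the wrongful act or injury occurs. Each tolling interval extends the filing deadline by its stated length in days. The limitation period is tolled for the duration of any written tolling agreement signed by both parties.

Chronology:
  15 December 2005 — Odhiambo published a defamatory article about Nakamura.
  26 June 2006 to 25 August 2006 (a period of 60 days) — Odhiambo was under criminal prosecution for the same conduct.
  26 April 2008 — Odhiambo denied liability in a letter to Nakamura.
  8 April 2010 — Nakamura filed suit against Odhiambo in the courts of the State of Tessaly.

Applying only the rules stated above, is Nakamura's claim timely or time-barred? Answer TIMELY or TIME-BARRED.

The limitation period began to run on 15 December 2005.
4 years from 15 December 2005 is 15 December 2009.
No stated provision tolls the period for a criminal prosecution, so the interval from 26 June 2006 to 25 August 2006 has no effect on the deadline.
The other events in the timeline have no effect on the limitation period under the stated rules.
Nakamura filed on 8 April 2010, after the 15 December 2009 deadline, so the action is time-barred.

TIME-BARRED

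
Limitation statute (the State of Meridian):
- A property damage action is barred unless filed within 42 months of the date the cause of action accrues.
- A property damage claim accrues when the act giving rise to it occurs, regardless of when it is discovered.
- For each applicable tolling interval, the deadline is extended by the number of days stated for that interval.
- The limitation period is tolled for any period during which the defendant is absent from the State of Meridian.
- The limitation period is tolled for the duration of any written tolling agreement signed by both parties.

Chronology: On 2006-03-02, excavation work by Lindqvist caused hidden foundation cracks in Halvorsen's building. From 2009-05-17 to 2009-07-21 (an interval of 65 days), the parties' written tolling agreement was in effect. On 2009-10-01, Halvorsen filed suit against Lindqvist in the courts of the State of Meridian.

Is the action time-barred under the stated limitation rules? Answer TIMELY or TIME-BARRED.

The cause of action accrued on 2006-03-02, the date of the act.
Adding the 42 months base period to 2006-03-02 gives a deadline of 2009-09-02, before any tolling.
The period was tolled for 65 days by the written tolling agreement (2009-05-17 to 2009-07-21), pushing the deadline to 2009-11-06.
Filing on 2009-10-01 beat the 2009-11-06 deadline — the action is timely.

TIMELY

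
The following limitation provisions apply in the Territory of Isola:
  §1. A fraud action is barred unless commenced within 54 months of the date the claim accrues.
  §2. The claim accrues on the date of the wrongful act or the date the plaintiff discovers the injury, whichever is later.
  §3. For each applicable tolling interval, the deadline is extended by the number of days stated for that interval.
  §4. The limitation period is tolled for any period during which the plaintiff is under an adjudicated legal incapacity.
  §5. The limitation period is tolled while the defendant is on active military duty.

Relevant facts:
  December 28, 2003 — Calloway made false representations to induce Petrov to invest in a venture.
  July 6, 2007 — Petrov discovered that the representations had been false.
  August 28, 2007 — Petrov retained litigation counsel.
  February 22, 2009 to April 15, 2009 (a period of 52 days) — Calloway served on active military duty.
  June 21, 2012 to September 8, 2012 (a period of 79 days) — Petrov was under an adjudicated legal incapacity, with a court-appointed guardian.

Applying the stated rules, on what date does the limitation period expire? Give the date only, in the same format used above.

February 27, 2012

Taking the later of the act (December 28, 2003) and discovery (July 6, 2007), the claim accrued on July 6, 2007.
The untolled deadline — 54 months after July 6, 2007 — is January 6, 2012.
The period was tolled for 52 days by the defendant's active military service (February 22, 2009 to April 15, 2009), pushing the deadline to February 27, 2012.
The plaintiff's legal incapacity starting June 21, 2012 came too late — the period had run on February 27, 2012 — and so does not extend the deadline.
None of the other events listed affects the running of the period under the stated rules.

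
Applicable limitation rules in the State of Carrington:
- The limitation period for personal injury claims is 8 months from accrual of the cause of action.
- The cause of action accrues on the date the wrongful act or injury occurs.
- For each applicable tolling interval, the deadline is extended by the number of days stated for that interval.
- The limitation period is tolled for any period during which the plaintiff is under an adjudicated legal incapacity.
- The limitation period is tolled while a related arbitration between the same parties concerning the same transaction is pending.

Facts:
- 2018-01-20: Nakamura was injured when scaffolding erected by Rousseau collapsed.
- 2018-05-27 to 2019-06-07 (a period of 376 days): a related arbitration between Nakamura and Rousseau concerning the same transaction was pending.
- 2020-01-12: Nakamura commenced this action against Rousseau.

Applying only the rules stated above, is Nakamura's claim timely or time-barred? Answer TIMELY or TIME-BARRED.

TIME-BARRED

The limitation period began to run on 2018-01-20.
The untolled deadline — 8 months after 2018-01-20 — is 2018-09-20.
Because the pending related arbitration ran from 2018-05-27 to 2019-06-07, the deadline is extended by 376 days to 2019-10-01.
Nakamura filed on 2020-01-12, after the 2019-10-01 deadline, so the action is time-barred.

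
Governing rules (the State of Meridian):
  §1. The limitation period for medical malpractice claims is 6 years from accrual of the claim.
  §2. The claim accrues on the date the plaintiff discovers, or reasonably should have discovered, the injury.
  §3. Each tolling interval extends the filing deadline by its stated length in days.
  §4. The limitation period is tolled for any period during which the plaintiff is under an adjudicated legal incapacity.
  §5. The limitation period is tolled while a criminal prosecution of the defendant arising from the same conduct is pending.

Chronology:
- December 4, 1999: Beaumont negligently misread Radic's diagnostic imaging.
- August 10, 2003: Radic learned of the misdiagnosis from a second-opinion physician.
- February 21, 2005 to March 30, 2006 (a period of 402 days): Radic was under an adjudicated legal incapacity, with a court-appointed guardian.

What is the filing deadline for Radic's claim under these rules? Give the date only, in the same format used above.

Under the discovery rule, the claim accrued on August 10, 2003, when Radic discovered the injury — not on the December 4, 1999 date of the underlying act.
Adding the 6 years base period to August 10, 2003 gives a deadline of August 10, 2009, before any tolling.
The period was tolled for 402 days by the plaintiff's legal incapacity (February 21, 2005 to March 30, 2006), pushing the deadline to September 16, 2010.

September 16, 2010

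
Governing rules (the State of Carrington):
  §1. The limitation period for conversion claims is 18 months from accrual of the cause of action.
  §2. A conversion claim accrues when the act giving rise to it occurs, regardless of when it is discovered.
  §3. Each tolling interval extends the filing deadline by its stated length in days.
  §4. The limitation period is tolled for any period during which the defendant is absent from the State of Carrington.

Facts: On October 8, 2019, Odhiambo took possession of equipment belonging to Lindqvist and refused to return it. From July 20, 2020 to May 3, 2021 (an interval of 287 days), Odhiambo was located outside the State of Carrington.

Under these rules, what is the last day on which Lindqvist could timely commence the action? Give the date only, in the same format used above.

The limitation period began to run on October 8, 2019.
Adding the 18 months base period to October 8, 2019 gives a deadline of April 8, 2021, before any tolling.
The defendant's absence from the jurisdiction from July 20, 2020 to May 3, 2021 tolled the period for 287 days, extending the deadline to January 20, 2022.

January 20, 2022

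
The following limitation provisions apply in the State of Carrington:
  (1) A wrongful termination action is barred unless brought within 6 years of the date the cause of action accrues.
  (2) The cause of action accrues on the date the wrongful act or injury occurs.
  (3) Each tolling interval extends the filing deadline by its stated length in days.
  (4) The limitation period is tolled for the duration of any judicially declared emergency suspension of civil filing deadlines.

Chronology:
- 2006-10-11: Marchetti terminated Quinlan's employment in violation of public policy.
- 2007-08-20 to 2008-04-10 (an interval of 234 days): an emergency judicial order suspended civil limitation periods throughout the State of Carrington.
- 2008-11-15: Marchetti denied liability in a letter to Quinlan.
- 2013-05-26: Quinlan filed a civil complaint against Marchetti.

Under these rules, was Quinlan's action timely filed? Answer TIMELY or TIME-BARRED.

TIMELY

The claim accrued on 2006-10-11, when the wrongful act occurred.
Adding the 6 years base period to 2006-10-11 gives a deadline of 2012-10-11, before any tolling.
The emergency suspension of filing deadlines from 2007-08-20 to 2008-04-10 tolled the period for 234 days, extending the deadline to 2013-06-02.
The other events in the timeline have no effect on the limitation period under the stated rules.
The 2013-05-26 filing precedes the 2013-06-02 deadline; the claim is timely.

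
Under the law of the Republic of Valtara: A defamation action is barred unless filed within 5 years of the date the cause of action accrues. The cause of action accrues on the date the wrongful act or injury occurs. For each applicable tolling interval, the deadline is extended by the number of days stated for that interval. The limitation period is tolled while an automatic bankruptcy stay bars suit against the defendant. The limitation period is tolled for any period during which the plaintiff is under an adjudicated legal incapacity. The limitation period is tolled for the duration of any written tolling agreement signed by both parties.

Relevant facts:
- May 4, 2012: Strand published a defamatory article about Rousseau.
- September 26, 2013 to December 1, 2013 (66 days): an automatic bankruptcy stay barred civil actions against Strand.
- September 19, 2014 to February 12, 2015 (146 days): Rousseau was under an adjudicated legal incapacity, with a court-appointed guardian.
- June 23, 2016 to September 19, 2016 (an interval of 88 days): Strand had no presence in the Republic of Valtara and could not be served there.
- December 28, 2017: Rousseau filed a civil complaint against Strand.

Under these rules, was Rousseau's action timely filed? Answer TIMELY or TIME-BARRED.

TIME-BARRED

The cause of action accrued on May 4, 2012, the date of the act.
5 years from May 4, 2012 is May 4, 2017.
The automatic bankruptcy stay from September 26, 2013 to December 1, 2013 tolled the period for 66 days, extending the deadline to July 9, 2017.
The plaintiff's legal incapacity from September 19, 2014 to February 12, 2015 tolled the period for 146 days, extending the deadline to December 2, 2017.
Although the defendant's absence ran from June 23, 2016 to September 19, 2016, the stated rules do not make that a tolling event, so it is disregarded.
The December 28, 2017 filing falls after the December 2, 2017 deadline; the claim is time-barred.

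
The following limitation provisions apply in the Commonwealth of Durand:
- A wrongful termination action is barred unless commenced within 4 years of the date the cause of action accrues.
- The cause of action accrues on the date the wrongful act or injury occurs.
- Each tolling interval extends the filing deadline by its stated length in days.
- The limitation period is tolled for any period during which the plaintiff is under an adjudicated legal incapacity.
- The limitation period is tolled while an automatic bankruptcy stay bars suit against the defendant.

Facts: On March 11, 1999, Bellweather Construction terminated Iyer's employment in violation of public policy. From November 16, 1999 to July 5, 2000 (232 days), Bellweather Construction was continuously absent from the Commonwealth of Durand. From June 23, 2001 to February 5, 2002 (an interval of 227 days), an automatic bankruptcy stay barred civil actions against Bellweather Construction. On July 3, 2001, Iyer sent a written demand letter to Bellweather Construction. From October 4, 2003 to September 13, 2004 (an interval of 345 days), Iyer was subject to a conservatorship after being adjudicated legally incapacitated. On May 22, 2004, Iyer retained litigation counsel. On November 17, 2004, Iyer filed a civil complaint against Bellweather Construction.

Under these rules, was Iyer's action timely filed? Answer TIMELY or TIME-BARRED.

The limitation period began to run on March 11, 1999.
Adding the 4 years base period to March 11, 1999 gives a deadline of March 11, 2003, before any tolling.
Because the automatic bankruptcy stay ran from June 23, 2001 to February 5, 2002, the deadline is extended by 227 days to October 24, 2003.
The period was tolled for 345 days by the plaintiff's legal incapacity (October 4, 2003 to September 13, 2004), pushing the deadline to October 3, 2004.
The defendant's absence from the jurisdiction from November 16, 1999 to July 5, 2000 does not toll the period, because no stated rule makes the defendant's absence a tolling event.
The other events in the timeline have no effect on the limitation period under the stated rules.
The November 17, 2004 filing falls after the October 3, 2004 deadline; the claim is time-barred.

TIME-BARRED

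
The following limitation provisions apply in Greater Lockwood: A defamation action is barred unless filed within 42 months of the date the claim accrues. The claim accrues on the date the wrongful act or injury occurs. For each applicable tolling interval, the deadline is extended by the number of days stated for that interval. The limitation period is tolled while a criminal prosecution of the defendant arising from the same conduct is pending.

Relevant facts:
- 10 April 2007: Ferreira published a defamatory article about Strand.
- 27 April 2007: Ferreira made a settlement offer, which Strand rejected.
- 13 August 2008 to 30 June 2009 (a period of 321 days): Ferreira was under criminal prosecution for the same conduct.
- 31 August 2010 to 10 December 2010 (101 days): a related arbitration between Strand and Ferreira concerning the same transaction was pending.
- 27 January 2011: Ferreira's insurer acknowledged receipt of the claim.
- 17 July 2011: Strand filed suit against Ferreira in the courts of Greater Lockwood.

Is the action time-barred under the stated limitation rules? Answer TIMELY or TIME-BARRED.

The claim accrued on 10 April 2007, when the wrongful act occurred.
The untolled deadline — 42 months after 10 April 2007 — is 10 October 2010.
The period was tolled for 321 days by the pending criminal prosecution (13 August 2008 to 30 June 2009), pushing the deadline to 27 August 2011.
Although a pending arbitration ran from 31 August 2010 to 10 December 2010, the stated rules do not make that a tolling event, so it is disregarded.
None of the other events listed affects the running of the period under the stated rules.
Filing on 17 July 2011 beat the 27 August 2011 deadline — the action is timely.

TIMELY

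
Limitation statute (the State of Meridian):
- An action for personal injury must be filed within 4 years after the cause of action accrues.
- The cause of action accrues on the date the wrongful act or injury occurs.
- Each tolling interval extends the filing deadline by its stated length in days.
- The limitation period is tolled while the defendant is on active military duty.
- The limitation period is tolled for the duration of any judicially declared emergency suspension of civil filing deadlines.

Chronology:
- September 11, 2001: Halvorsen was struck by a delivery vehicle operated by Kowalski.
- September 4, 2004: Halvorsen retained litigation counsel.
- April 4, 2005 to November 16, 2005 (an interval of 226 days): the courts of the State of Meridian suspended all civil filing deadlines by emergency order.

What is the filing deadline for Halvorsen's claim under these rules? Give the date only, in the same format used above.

The limitation period began to run on September 11, 2001.
The untolled deadline — 4 years after September 11, 2001 — is September 11, 2005.
Because the emergency suspension of filing deadlines ran from April 4, 2005 to November 16, 2005, the deadline is extended by 226 days to April 25, 2006.
The other events in the timeline have no effect on the limitation period under the stated rules.

April 25, 2006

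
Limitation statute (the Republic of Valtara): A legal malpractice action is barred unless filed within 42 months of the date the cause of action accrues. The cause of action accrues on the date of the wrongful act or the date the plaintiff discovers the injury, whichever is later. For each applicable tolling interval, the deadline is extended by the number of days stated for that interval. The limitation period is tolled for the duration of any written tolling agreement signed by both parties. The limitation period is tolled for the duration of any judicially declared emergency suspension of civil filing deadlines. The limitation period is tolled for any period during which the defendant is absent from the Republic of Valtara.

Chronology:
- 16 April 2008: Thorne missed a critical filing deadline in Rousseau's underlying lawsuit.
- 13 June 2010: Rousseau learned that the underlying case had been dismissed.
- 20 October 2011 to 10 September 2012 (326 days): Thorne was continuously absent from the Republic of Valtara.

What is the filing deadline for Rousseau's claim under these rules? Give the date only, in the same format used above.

Taking the later of the act (16 April 2008) and discovery (13 June 2010), the claim accrued on 13 June 2010.
Adding the 42 months base period to 13 June 2010 gives a deadline of 13 December 2013, before any tolling.
Because the defendant's absence from the jurisdiction ran from 20 October 2011 to 10 September 2012, the deadline is extended by 326 days to 4 November 2014.

4 November 2014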